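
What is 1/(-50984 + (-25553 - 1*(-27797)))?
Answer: -1/48740 ≈ -2.0517e-5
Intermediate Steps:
1/(-50984 + (-25553 - 1*(-27797))) = 1/(-50984 + (-25553 + 27797)) = 1/(-50984 + 2244) = 1/(-48740) = -1/48740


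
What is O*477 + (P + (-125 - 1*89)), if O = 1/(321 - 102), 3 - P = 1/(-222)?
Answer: -3384095/16206 ≈ -208.82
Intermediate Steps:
P = 667/222 (P = 3 - 1/(-222) = 3 - 1*(-1/222) = 3 + 1/222 = 667/222 ≈ 3.0045)
O = 1/219 ≈ 0.0045662
O*477 + (P + (-125 - 1*89)) = (1/219)*477 + (667/222 + (-125 - 1*89)) = 159/73 + (667/222 + (-125 - 89)) = 159/73 + (667/222 - 214) = 159/73 - 46841/222 = -3384095/16206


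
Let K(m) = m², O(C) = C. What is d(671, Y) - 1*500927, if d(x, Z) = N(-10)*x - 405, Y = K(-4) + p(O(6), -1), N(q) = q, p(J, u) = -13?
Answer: -508042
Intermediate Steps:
Y = 3 (Y = (-4)² - 13 = 16 - 13 = 3)
d(x, Z) = -405 - 10*x (d(x, Z) = -10*x - 405 = -405 - 10*x)
d(671, Y) - 1*500927 = (-405 - 10*671) - 1*500927 = (-405 - 6710) - 500927 = -7115 - 500927 = -508042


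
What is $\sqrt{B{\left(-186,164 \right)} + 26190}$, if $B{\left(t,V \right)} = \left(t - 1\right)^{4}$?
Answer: $\sqrt{1222857151} \approx 34969.0$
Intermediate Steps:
$B{\left(t,V \right)} = \left(-1 + t\right)^{4}$ ($B{\left(t,V \right)} = \left(t - 1\right)^{4} = \left(-1 + t\right)^{4}$)
$\sqrt{B{\left(-186,164 \right)} + 26190} = \sqrt{\left(-1 - 186\right)^{4} + 26190} = \sqrt{\left(-187\right)^{4} + 26190} = \sqrt{1222830961 + 26190} = \sqrt{1222857151}$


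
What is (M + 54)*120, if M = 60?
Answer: 13680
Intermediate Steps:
(M + 54)*120 = (60 + 54)*120 = 114*120 = 13680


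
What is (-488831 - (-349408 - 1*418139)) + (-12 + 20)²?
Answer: 278780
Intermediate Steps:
(-488831 - (-349408 - 1*418139)) + (-12 + 20)² = (-488831 - (-349408 - 418139)) + 8² = (-488831 - 1*(-767547)) + 64 = (-488831 + 767547) + 64 = 278716 + 64 = 278780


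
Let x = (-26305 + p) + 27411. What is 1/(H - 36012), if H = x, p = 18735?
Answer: -1/16171 ≈ -6.1839e-5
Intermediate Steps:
x = 19841 (x = (-26305 + 18735) + 27411 = -7570 + 27411 = 19841)
H = 19841
1/(H - 36012) = 1/(19841 - 36012) = 1/(-16171) = -1/16171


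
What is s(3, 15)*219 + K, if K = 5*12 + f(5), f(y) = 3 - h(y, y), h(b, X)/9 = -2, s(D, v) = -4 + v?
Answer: 2490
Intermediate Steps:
h(b, X) = -18 (h(b, X) = 9*(-2) = -18)
f(y) = 21 (f(y) = 3 - 1*(-18) = 3 + 18 = 21)
K = 81 (K = 5*12 + 21 = 60 + 21 = 81)
s(3, 15)*219 + K = (-4 + 15)*219 + 81 = 11*219 + 81 = 2409 + 81 = 2490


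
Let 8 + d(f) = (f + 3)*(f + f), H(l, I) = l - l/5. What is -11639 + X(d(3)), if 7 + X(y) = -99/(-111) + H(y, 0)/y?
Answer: -2154197/185 ≈ -11644.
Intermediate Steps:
H(l, I) = 4*l/5 (H(l, I) = l - l/5 = 4*l/5)
d(f) = -8 + 2*f*(3 + f) (d(f) = -8 + (f + 3)*(f + f) = -8 + (3 + f)*(2*f) = -8 + 2*f*(3 + f))
X(y) = -982/185 (X(y) = -7 + (-99/(-111) + (4*y/5)/y) = -7 + (-99*(-1/111) + ⅘) = -7 + (33/37 + ⅘) = -7 + 313/185 = -982/185)
-11639 + X(d(3)) = -11639 - 982/185 = -2154197/185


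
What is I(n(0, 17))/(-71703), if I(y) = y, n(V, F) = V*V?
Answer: 0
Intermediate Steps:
n(V, F) = V**2
I(n(0, 17))/(-71703) = 0**2/(-71703) = 0*(-1/71703) = 0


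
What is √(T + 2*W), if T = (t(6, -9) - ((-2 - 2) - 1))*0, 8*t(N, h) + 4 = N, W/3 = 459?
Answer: 9*√34 ≈ 52.479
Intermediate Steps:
W = 1377 (W = 3*459 = 1377)
t(N, h) = -½ + N/8
T = 0 (T = ((-½ + (⅛)*6) - ((-2 - 2) - 1))*0 = ((-½ + ¾) - (-4 - 1))*0 = (¼ - 1*(-5))*0 = (¼ + 5)*0 = (21/4)*0 = 0)
√(T + 2*W) = √(0 + 2*1377) = √(0 + 2754) = √2754 = 9*√34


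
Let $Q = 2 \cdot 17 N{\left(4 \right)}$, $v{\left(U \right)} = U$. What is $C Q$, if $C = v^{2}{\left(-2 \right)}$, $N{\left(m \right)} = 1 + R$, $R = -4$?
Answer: $-408$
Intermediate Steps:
$N{\left(m \right)} = -3$ ($N{\left(m \right)} = 1 - 4 = -3$)
$Q = -102$ ($Q = 2 \cdot 17 \left(-3\right) = 34 \left(-3\right) = -102$)
$C = 4$ ($C = \left(-2\right)^{2} = 4$)
$C Q = 4 \left(-102\right) = -408$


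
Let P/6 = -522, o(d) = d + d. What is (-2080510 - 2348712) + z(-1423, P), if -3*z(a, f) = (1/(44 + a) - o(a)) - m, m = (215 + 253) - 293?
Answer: -18327374722/4137 ≈ -4.4301e+6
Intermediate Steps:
o(d) = 2*d
m = 175 (m = 468 - 293 = 175)
P = -3132 (P = 6*(-522) = -3132)
z(a, f) = 175/3 - 1/(3*(44 + a)) + 2*a/3 (z(a, f) = -((1/(44 + a) - 2*a) - 1*175)/3 = -((1/(44 + a) - 2*a) - 175)/3 = -(-175 + 1/(44 + a) - 2*a)/3 = 175/3 - 1/(3*(44 + a)) + 2*a/3)
(-2080510 - 2348712) + z(-1423, P) = (-2080510 - 2348712) + (7699 + 2*(-1423)² + 263*(-1423))/(3*(44 - 1423)) = -4429222 + (⅓)*(7699 + 2*2024929 - 374249)/(-1379) = -4429222 + (⅓)*(-1/1379)*(7699 + 4049858 - 374249) = -4429222 + (⅓)*(-1/1379)*3683308 = -4429222 - 3683308/4137 = -18327374722/4137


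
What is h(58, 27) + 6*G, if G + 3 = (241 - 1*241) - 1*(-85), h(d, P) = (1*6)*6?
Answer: 528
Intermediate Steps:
h(d, P) = 36 (h(d, P) = 6*6 = 36)
G = 82 (G = -3 + ((241 - 1*241) - 1*(-85)) = -3 + ((241 - 241) + 85) = -3 + (0 + 85) = -3 + 85 = 82)
h(58, 27) + 6*G = 36 + 6*82 = 36 + 492 = 528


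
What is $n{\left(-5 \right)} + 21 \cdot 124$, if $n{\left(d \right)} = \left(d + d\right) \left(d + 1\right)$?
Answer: $2644$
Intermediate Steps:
$n{\left(d \right)} = 2 d \left(1 + d\right)$
$n{\left(-5 \right)} + 21 \cdot 124 = 2 \left(-5\right) \left(1 - 5\right) + 21 \cdot 124 = 2 \left(-5\right) \left(-4\right) + 2604 = 40 + 2604 = 2644$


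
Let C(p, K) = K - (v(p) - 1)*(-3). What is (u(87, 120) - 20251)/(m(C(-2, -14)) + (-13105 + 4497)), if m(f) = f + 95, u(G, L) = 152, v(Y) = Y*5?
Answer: 20099/8560 ≈ 2.3480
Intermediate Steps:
v(Y) = 5*Y
C(p, K) = -3 + K + 15*p (C(p, K) = K - (5*p - 1)*(-3) = K - (-1 + 5*p)*(-3) = K - (3 - 15*p) = K + (-3 + 15*p) = -3 + K + 15*p)
m(f) = 95 + f
(u(87, 120) - 20251)/(m(C(-2, -14)) + (-13105 + 4497)) = (152 - 20251)/((95 + (-3 - 14 + 15*(-2))) + (-13105 + 4497)) = -20099/((95 + (-3 - 14 - 30)) - 8608) = -20099/((95 - 47) - 8608) = -20099/(48 - 8608) = -20099/(-8560) = -20099*(-1/8560) = 20099/8560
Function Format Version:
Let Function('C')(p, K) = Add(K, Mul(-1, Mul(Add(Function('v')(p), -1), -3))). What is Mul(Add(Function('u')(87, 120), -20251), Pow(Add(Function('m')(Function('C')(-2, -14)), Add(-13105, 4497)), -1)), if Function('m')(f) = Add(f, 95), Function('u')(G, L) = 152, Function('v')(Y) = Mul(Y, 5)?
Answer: Rational(20099, 8560) ≈ 2.3480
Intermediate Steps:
Function('v')(Y) = Mul(5, Y)
Function('C')(p, K) = Add(-3, K, Mul(15, p)) (Function('C')(p, K) = Add(K, Mul(-1, Mul(Add(Mul(5, p), -1), -3))) = Add(K, Mul(-1, Mul(Add(-1, Mul(5, p)), -3))) = Add(K, Mul(-1, Add(3, Mul(-15, p)))) = Add(K, Add(-3, Mul(15, p))) = Add(-3, K, Mul(15, p)))
Function('m')(f) = Add(95, f)
Mul(Add(Function('u')(87, 120), -20251), Pow(Add(Function('m')(Function('C')(-2, -14)), Add(-13105, 4497)), -1)) = Mul(Add(152, -20251), Pow(Add(Add(95, Add(-3, -14, Mul(15, -2))), Add(-13105, 4497)), -1)) = Mul(-20099, Pow(Add(Add(95, Add(-3, -14, -30)), -8608), -1)) = Mul(-20099, Pow(Add(Add(95, -47), -8608), -1)) = Mul(-20099, Pow(Add(48, -8608), -1)) = Mul(-20099, Pow(-8560, -1)) = Mul(-20099, Rational(-1, 8560)) = Rational(20099, 8560)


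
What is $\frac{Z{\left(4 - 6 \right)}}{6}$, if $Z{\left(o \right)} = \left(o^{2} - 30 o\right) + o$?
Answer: $\frac{31}{3} \approx 10.333$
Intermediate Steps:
$Z{\left(o \right)} = o^{2} - 29 o$
$\frac{Z{\left(4 - 6 \right)}}{6} = \frac{\left(4 - 6\right) \left(-29 + \left(4 - 6\right)\right)}{6} = - 2 \left(-29 - 2\right) \frac{1}{6} = \left(-2\right) \left(-31\right) \frac{1}{6} = 62 \cdot \frac{1}{6} = \frac{31}{3}$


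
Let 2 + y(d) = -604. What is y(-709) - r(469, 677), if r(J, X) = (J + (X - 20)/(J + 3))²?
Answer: -49430107729/222784 ≈ -2.2187e+5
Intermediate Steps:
y(d) = -606 (y(d) = -2 - 604 = -606)
r(J, X) = (J + (-20 + X)/(3 + J))²
y(-709) - r(469, 677) = -606 - (-20 + 677 + 469² + 3*469)²/(3 + 469)² = -606 - (-20 + 677 + 219961 + 1407)²/472² = -606 - 222025²/222784 = -606 - 49295100625/222784 = -49430107729/222784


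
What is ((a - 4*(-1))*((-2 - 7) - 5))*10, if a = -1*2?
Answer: -280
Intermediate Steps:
a = -2
((a - 4*(-1))*((-2 - 7) - 5))*10 = ((-2 - 4*(-1))*((-2 - 7) - 5))*10 = ((-2 + 4)*(-9 - 5))*10 = (2*(-14))*10 = -28*10 = -280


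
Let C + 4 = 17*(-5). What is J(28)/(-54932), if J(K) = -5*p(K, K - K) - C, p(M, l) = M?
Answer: 51/54932 ≈ 0.00092842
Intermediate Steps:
C = -89 (C = -4 + 17*(-5) = -4 - 85 = -89)
J(K) = 89 - 5*K (J(K) = -5*K - 1*(-89) = -5*K + 89 = 89 - 5*K)
J(28)/(-54932) = (89 - 5*28)/(-54932) = (89 - 140)*(-1/54932) = -51*(-1/54932) = 51/54932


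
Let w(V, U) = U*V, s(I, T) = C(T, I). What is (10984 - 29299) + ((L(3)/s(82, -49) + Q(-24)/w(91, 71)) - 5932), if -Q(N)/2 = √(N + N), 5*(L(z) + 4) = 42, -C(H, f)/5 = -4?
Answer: -1212339/50 - 8*I*√3/6461 ≈ -24247.0 - 0.0021446*I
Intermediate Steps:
C(H, f) = 20 (C(H, f) = -5*(-4) = 20)
L(z) = 22/5 (L(z) = -4 + (⅕)*42 = -4 + 42/5 = 22/5)
Q(N) = -2*√2*√N (Q(N) = -2*√(N + N) = -2*√2*√N)
s(I, T) = 20
(10984 - 29299) + ((L(3)/s(82, -49) + Q(-24)/w(91, 71)) - 5932) = (10984 - 29299) + (((22/5)/20 + (-2*√2*√(-24))/((71*91))) - 5932) = -18315 + (((22/5)*(1/20) - 2*√2*2*I*√6/6461) - 5932) = -18315 + ((11/50 - 8*I*√3*(1/6461)) - 5932) = -18315 + ((11/50 - 8*I*√3/6461) - 5932) = -18315 + (-296589/50 - 8*I*√3/6461) = -1212339/50 - 8*I*√3/6461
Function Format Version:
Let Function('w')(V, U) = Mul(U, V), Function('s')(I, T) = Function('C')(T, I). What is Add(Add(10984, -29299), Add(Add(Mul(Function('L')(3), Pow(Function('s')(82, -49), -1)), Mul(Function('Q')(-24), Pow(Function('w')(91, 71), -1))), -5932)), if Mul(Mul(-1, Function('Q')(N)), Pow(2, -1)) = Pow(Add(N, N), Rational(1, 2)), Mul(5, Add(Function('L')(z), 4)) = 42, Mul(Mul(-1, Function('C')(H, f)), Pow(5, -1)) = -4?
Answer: Add(Rational(-1212339, 50), Mul(Rational(-8, 6461), I, Pow(3, Rational(1, 2)))) ≈ Add(-24247., Mul(-0.0021446, I))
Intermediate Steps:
Function('C')(H, f) = 20 (Function('C')(H, f) = Mul(-5, -4) = 20)
Function('L')(z) = Rational(22, 5) (Function('L')(z) = Add(-4, Mul(Rational(1, 5), 42)) = Add(-4, Rational(42, 5)) = Rational(22, 5))
Function('Q')(N) = Mul(-2, Pow(2, Rational(1, 2)), Pow(N, Rational(1, 2))) (Function('Q')(N) = Mul(-2, Pow(Add(N, N), Rational(1, 2))) = Mul(-2, Pow(Mul(2, N), Rational(1, 2))) = Mul(-2, Mul(Pow(2, Rational(1, 2)), Pow(N, Rational(1, 2)))) = Mul(-2, Pow(2, Rational(1, 2)), Pow(N, Rational(1, 2))))
Function('s')(I, T) = 20
Add(Add(10984, -29299), Add(Add(Mul(Function('L')(3), Pow(Function('s')(82, -49), -1)), Mul(Function('Q')(-24), Pow(Function('w')(91, 71), -1))), -5932)) = Add(Add(10984, -29299), Add(Add(Mul(Rational(22, 5), Pow(20, -1)), Mul(Mul(-2, Pow(2, Rational(1, 2)), Pow(-24, Rational(1, 2))), Pow(Mul(71, 91), -1))), -5932)) = Add(-18315, Add(Add(Mul(Rational(22, 5), Rational(1, 20)), Mul(Mul(-2, Pow(2, Rational(1, 2)), Mul(2, I, Pow(6, Rational(1, 2)))), Pow(6461, -1))), -5932)) = Add(-18315, Add(Add(Rational(11, 50), Mul(Mul(-8, I, Pow(3, Rational(1, 2))), Rational(1, 6461))), -5932)) = Add(-18315, Add(Add(Rational(11, 50), Mul(Rational(-8, 6461), I, Pow(3, Rational(1, 2)))), -5932)) = Add(-18315, Add(Rational(-296589, 50), Mul(Rational(-8, 6461), I, Pow(3, Rational(1, 2))))) = Add(Rational(-1212339, 50), Mul(Rational(-8, 6461), I, Pow(3, Rational(1, 2))))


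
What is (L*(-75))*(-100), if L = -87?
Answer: -652500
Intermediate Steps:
(L*(-75))*(-100) = -87*(-75)*(-100) = 6525*(-100) = -652500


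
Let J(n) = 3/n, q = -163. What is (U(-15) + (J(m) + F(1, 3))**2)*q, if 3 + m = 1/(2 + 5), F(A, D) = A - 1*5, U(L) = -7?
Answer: -1206363/400 ≈ -3015.9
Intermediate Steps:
F(A, D) = -5 + A (F(A, D) = A - 5 = -5 + A)
m = -20/7 (m = -3 + 1/(2 + 5) = -3 + 1/7 = -20/7 ≈ -2.8571)
(U(-15) + (J(m) + F(1, 3))**2)*q = (-7 + (3/(-20/7) + (-5 + 1))**2)*(-163) = (-7 + (3*(-7/20) - 4)**2)*(-163) = (-7 + (-21/20 - 4)**2)*(-163) = (-7 + (-101/20)**2)*(-163) = (-7 + 10201/400)*(-163) = (7401/400)*(-163) = -1206363/400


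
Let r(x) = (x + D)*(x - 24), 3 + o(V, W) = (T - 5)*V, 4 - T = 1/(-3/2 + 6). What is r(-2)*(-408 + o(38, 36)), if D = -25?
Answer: -321126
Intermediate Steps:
T = 34/9 (T = 4 - 1/(-3/2 + 6) = 4 - 1/9/2 = 4 - 1*2/9 = 4 - 2/9 = 34/9 ≈ 3.7778)
o(V, W) = -3 - 11*V/9 (o(V, W) = -3 + (34/9 - 5)*V = -3 - 11*V/9)
r(x) = (-25 + x)*(-24 + x) (r(x) = (x - 25)*(x - 24) = (-25 + x)*(-24 + x))
r(-2)*(-408 + o(38, 36)) = (600 + (-2)² - 49*(-2))*(-408 + (-3 - 11/9*38)) = (600 + 4 + 98)*(-408 + (-3 - 418/9)) = 702*(-408 - 445/9) = 702*(-4117/9) = -321126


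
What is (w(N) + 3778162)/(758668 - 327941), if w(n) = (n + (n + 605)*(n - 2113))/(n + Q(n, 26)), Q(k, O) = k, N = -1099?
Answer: 8302814447/946737946 ≈ 8.7699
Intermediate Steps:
w(n) = (n + (-2113 + n)*(605 + n))/(2*n) (w(n) = (n + (n + 605)*(n - 2113))/(n + n) = (n + (605 + n)*(-2113 + n))/((2*n)) = (n + (-2113 + n)*(605 + n))*(1/(2*n)) = (n + (-2113 + n)*(605 + n))/(2*n))
(w(N) + 3778162)/(758668 - 327941) = ((1/2)*(-1278365 + (-1099)**2 - 1507*(-1099))/(-1099) + 3778162)/(758668 - 327941) = ((1/2)*(-1/1099)*(-1278365 + 1207801 + 1656193) + 3778162)/430727 = ((1/2)*(-1/1099)*1585629 + 3778162)*(1/430727) = (-1585629/2198 + 3778162)*(1/430727) = (8302814447/2198)*(1/430727) = 8302814447/946737946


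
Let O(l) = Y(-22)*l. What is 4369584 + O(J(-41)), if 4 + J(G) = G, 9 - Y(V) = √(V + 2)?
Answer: 4369179 + 90*I*√5 ≈ 4.3692e+6 + 201.25*I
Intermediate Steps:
Y(V) = 9 - √(2 + V) (Y(V) = 9 - √(V + 2) = 9 - √(2 + V))
J(G) = -4 + G
O(l) = l*(9 - 2*I*√5) (O(l) = (9 - √(2 - 22))*l = (9 - √(-20))*l = (9 - 2*I*√5)*l = l*(9 - 2*I*√5))
4369584 + O(J(-41)) = 4369584 + (-4 - 41)*(9 - 2*I*√5) = 4369584 - 45*(9 - 2*I*√5) = 4369584 + (-405 + 90*I*√5) = 4369179 + 90*I*√5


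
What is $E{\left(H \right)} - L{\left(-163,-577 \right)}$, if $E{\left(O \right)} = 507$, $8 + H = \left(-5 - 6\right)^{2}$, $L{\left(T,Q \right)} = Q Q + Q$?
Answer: $-331845$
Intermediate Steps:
$L{\left(T,Q \right)} = Q + Q^{2}$ ($L{\left(T,Q \right)} = Q^{2} + Q = Q + Q^{2}$)
$H = 113$ ($H = -8 + \left(-5 - 6\right)^{2} = -8 + \left(-11\right)^{2} = -8 + 121 = 113$)
$E{\left(H \right)} - L{\left(-163,-577 \right)} = 507 - - 577 \left(1 - 577\right) = 507 - \left(-577\right) \left(-576\right) = 507 - 332352 = -331845$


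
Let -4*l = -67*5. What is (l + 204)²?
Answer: 1324801/16 ≈ 82800.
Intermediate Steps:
l = 335/4 (l = -(-67)*5/4 = -¼*(-335) = 335/4 ≈ 83.750)
(l + 204)² = (335/4 + 204)² = (1151/4)² = 1324801/16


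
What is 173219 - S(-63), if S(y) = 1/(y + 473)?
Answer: 71019789/410 ≈ 1.7322e+5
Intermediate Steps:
S(y) = 1/(473 + y)
173219 - S(-63) = 173219 - 1/(473 - 63) = 173219 - 1/410 = 71019789/410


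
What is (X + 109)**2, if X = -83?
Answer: 676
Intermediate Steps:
(X + 109)**2 = (-83 + 109)**2 = 26**2 = 676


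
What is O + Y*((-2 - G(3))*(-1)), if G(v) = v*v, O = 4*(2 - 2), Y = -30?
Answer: -330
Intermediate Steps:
O = 0 (O = 4*0 = 0)
G(v) = v²
O + Y*((-2 - G(3))*(-1)) = 0 - 30*(-2 - 1*3²)*(-1) = 0 - 30*(-2 - 1*9)*(-1) = 0 - 30*(-2 - 9)*(-1) = 0 - (-330)*(-1) = 0 - 30*11 = 0 - 330 = -330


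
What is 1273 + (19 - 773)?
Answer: 519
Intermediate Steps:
1273 + (19 - 773) = 1273 - 754 = 519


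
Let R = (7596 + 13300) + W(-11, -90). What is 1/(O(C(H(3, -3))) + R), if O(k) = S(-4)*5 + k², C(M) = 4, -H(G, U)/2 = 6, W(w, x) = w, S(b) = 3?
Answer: 1/20916 ≈ 4.7810e-5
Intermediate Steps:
H(G, U) = -12 (H(G, U) = -2*6 = -12)
O(k) = 15 + k² (O(k) = 3*5 + k² = 15 + k²)
R = 20885 (R = (7596 + 13300) - 11 = 20896 - 11 = 20885)
1/(O(C(H(3, -3))) + R) = 1/((15 + 4²) + 20885) = 1/((15 + 16) + 20885) = 1/(31 + 20885) = 1/20916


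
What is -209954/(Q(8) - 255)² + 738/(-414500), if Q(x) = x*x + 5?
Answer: -5440716553/896252625 ≈ -6.0705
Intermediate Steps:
Q(x) = 5 + x² (Q(x) = x² + 5 = 5 + x²)
-209954/(Q(8) - 255)² + 738/(-414500) = -209954/((5 + 8²) - 255)² + 738/(-414500) = -209954/((5 + 64) - 255)² + 738*(-1/414500) = -209954/(69 - 255)² - 369/207250 = -209954/((-186)²) - 369/207250 = -209954/34596 - 369/207250 = -209954*1/34596 - 369/207250 = -104977/17298 - 369/207250 = -5440716553/896252625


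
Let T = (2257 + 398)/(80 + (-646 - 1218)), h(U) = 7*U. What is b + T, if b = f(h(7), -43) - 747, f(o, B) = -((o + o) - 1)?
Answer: -1508351/1784 ≈ -845.49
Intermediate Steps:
f(o, B) = 1 - 2*o (f(o, B) = -(2*o - 1) = -(-1 + 2*o) = 1 - 2*o)
b = -844 (b = (1 - 14*7) - 747 = (1 - 2*49) - 747 = (1 - 98) - 747 = -97 - 747 = -844)
T = -2655/1784 (T = 2655/(80 - 1864) = 2655/(-1784) = 2655*(-1/1784) = -2655/1784 ≈ -1.4882)
b + T = -844 - 2655/1784 = -1508351/1784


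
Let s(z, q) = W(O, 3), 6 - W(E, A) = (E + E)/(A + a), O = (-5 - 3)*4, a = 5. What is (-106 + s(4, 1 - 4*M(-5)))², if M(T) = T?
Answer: 8464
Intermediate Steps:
O = -32 (O = -8*4 = -32)
W(E, A) = 6 - 2*E/(5 + A) (W(E, A) = 6 - (E + E)/(A + 5) = 6 - 2*E/(5 + A))
s(z, q) = 14 (s(z, q) = 2*(15 - 1*(-32) + 3*3)/(5 + 3) = 2*(15 + 32 + 9)/8 = 2*(⅛)*56 = 14)
(-106 + s(4, 1 - 4*M(-5)))² = (-106 + 14)² = (-92)² = 8464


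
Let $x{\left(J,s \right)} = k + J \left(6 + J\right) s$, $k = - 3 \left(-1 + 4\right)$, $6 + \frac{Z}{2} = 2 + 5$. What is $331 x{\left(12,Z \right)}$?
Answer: $140013$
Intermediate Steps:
$Z = 2$ ($Z = -12 + 2 \left(2 + 5\right) = -12 + 2 \cdot 7 = -12 + 14 = 2$)
$k = -9$ ($k = \left(-3\right) 3 = -9$)
$x{\left(J,s \right)} = -9 + J s \left(6 + J\right)$ ($x{\left(J,s \right)} = -9 + J \left(6 + J\right) s = -9 + J s \left(6 + J\right)$)
$331 x{\left(12,Z \right)} = 331 \left(-9 + 2 \cdot 12^{2} + 6 \cdot 12 \cdot 2\right) = 331 \left(-9 + 2 \cdot 144 + 144\right) = 331 \left(-9 + 288 + 144\right) = 331 \cdot 423 = 140013$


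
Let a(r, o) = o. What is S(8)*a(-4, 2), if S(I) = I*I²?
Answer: 1024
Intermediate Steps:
S(I) = I³
S(8)*a(-4, 2) = 8³*2 = 512*2 = 1024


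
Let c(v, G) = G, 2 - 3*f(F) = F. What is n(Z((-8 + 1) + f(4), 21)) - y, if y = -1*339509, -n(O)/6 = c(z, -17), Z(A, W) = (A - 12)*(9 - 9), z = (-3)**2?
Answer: 339611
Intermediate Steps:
z = 9
f(F) = 2/3 - F/3
Z(A, W) = 0 (Z(A, W) = (-12 + A)*0 = 0)
n(O) = 102 (n(O) = -6*(-17) = 102)
y = -339509
n(Z((-8 + 1) + f(4), 21)) - y = 102 - 1*(-339509) = 102 + 339509 = 339611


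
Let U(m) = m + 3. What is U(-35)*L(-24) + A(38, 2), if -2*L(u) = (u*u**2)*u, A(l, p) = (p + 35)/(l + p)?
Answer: 212336677/40 ≈ 5.3084e+6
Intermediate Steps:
U(m) = 3 + m
A(l, p) = (35 + p)/(l + p)
L(u) = -u**4/2 (L(u) = -u*u**2*u/2 = -u**3*u/2 = -u**4/2)
U(-35)*L(-24) + A(38, 2) = (3 - 35)*(-1/2*(-24)**4) + (35 + 2)/(38 + 2) = -(-16)*331776 + 37/40 = -32*(-165888) + (1/40)*37 = 5308416 + 37/40 = 212336677/40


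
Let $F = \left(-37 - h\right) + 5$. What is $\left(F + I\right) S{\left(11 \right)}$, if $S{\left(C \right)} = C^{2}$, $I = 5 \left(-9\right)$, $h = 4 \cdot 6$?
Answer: $-12221$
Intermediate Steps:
$h = 24$
$I = -45$
$F = -56$ ($F = \left(-37 - 24\right) + 5 = -61 + 5 = -56$)
$\left(F + I\right) S{\left(11 \right)} = \left(-56 - 45\right) 11^{2} = \left(-101\right) 121 = -12221$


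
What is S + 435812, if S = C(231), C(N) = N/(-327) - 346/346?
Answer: 47503322/109 ≈ 4.3581e+5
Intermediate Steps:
C(N) = -1 - N/327 (C(N) = N*(-1/327) - 346*1/346 = -N/327 - 1 = -1 - N/327)
S = -186/109 (S = -1 - 1/327*231 = -1 - 77/109 = -186/109 ≈ -1.7064)
S + 435812 = -186/109 + 435812 = 47503322/109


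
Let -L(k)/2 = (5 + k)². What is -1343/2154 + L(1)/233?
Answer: -468007/501882 ≈ -0.93250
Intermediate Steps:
L(k) = -2*(5 + k)²
-1343/2154 + L(1)/233 = -1343/2154 - 2*(5 + 1)²/233 = -1343*1/2154 - 2*6²*(1/233) = -1343/2154 - 2*36*(1/233) = -1343/2154 - 72*1/233 = -1343/2154 - 72/233 = -468007/501882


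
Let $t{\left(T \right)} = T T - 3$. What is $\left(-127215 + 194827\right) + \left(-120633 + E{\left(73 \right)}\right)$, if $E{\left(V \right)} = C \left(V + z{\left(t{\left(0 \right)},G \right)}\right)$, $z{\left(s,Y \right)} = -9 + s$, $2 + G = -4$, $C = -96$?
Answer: $-58877$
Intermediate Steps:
$G = -6$ ($G = -2 - 4 = -6$)
$t{\left(T \right)} = -3 + T^{2}$ ($t{\left(T \right)} = T^{2} - 3 = -3 + T^{2}$)
$E{\left(V \right)} = 1152 - 96 V$ ($E{\left(V \right)} = - 96 \left(V - \left(12 + 0\right)\right) = - 96 \left(V + \left(-9 + \left(-3 + 0\right)\right)\right) = - 96 \left(V - 12\right) = - 96 \left(-12 + V\right) = 1152 - 96 V$)
$\left(-127215 + 194827\right) + \left(-120633 + E{\left(73 \right)}\right) = \left(-127215 + 194827\right) + \left(-120633 + \left(1152 - 7008\right)\right) = 67612 + \left(-120633 + \left(1152 - 7008\right)\right) = 67612 - 126489 = -58877$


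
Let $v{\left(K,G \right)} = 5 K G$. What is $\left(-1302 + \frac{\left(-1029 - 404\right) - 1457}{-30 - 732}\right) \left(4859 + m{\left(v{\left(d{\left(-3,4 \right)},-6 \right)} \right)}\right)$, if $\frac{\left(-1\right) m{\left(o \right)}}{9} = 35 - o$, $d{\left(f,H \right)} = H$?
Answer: $- \frac{1713353288}{381} \approx -4.497 \cdot 10^{6}$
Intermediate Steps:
$v{\left(K,G \right)} = 5 G K$
$m{\left(o \right)} = -315 + 9 o$ ($m{\left(o \right)} = - 9 \left(35 - o\right) = -315 + 9 o$)
$\left(-1302 + \frac{\left(-1029 - 404\right) - 1457}{-30 - 732}\right) \left(4859 + m{\left(v{\left(d{\left(-3,4 \right)},-6 \right)} \right)}\right) = \left(-1302 + \frac{\left(-1029 - 404\right) - 1457}{-30 - 732}\right) \left(4859 + \left(-315 + 9 \cdot 5 \left(-6\right) 4\right)\right) = \left(-1302 + \frac{\left(-1029 - 404\right) - 1457}{-762}\right) \left(4859 + \left(-315 + 9 \left(-120\right)\right)\right) = \left(-1302 + \left(-1433 - 1457\right) \left(- \frac{1}{762}\right)\right) \left(4859 - 1395\right) = \left(-1302 - - \frac{1445}{381}\right) \left(4859 - 1395\right) = \left(-1302 + \frac{1445}{381}\right) 3464 = \left(- \frac{494617}{381}\right) 3464 = - \frac{1713353288}{381}$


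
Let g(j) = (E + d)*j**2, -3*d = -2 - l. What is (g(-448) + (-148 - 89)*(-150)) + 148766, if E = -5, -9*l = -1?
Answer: -18305132/27 ≈ -6.7797e+5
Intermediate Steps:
l = 1/9 (l = -1/9*(-1) = 1/9 ≈ 0.11111)
d = 19/27 (d = -(-2 - 1*1/9)/3 = -(-2 - 1/9)/3 = -1/3*(-19/9) = 19/27 ≈ 0.70370)
g(j) = -116*j**2/27 (g(j) = (-5 + 19/27)*j**2 = -116*j**2/27)
(g(-448) + (-148 - 89)*(-150)) + 148766 = (-116/27*(-448)**2 + (-148 - 89)*(-150)) + 148766 = (-116/27*200704 - 237*(-150)) + 148766 = (-23281664/27 + 35550) + 148766 = -22321814/27 + 148766 = -18305132/27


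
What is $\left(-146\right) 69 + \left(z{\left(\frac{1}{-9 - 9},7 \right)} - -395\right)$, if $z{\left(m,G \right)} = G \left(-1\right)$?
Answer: $-9686$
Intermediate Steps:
$z{\left(m,G \right)} = - G$
$\left(-146\right) 69 + \left(z{\left(\frac{1}{-9 - 9},7 \right)} - -395\right) = \left(-146\right) 69 - -388 = -10074 + \left(-7 + 395\right) = -10074 + 388 = -9686$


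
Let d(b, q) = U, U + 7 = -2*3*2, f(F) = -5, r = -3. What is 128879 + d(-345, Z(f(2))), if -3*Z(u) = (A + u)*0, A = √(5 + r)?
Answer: 128860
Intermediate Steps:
A = √2 (A = √(5 - 3) = √2 ≈ 1.4142)
U = -19 (U = -7 - 2*3*2 = -7 - 6*2 = -7 - 12 = -19)
Z(u) = 0 (Z(u) = -(√2 + u)*0/3 = -(u + √2)*0/3 = -⅓*0 = 0)
d(b, q) = -19
128879 + d(-345, Z(f(2))) = 128879 - 19 = 128860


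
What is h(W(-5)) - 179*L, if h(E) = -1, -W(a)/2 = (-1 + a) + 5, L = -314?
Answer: 56205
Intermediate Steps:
W(a) = -8 - 2*a (W(a) = -2*((-1 + a) + 5) = -2*(4 + a) = -8 - 2*a)
h(W(-5)) - 179*L = -1 - 179*(-314) = -1 + 56206 = 56205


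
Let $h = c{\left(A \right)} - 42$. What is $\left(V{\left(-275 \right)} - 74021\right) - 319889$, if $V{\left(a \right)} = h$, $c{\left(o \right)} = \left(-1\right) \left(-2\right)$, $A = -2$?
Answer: $-393950$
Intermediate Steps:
$c{\left(o \right)} = 2$
$h = -40$ ($h = 2 - 42 = -40$)
$V{\left(a \right)} = -40$
$\left(V{\left(-275 \right)} - 74021\right) - 319889 = \left(-40 - 74021\right) - 319889 = -74061 - 319889 = -393950$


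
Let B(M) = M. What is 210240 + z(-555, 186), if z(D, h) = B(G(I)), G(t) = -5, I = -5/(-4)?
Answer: 210235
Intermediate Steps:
I = 5/4 (I = -5*(-¼) = 5/4 ≈ 1.2500)
z(D, h) = -5
210240 + z(-555, 186) = 210240 - 5 = 210235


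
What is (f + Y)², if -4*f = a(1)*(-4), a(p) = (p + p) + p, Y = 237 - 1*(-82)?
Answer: 103684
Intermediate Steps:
Y = 319 (Y = 237 + 82 = 319)
a(p) = 3*p (a(p) = 2*p + p = 3*p)
f = 3 (f = -3*1*(-4)/4 = -3*(-4)/4 = -¼*(-12) = 3)
(f + Y)² = (3 + 319)² = 322² = 103684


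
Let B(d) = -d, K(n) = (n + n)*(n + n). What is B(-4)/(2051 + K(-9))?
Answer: 4/2375 ≈ 0.0016842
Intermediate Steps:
K(n) = 4*n² (K(n) = (2*n)*(2*n) = 4*n²)
B(-4)/(2051 + K(-9)) = (-1*(-4))/(2051 + 4*(-9)²) = 4/(2051 + 4*81) = 4/(2051 + 324) = 4/2375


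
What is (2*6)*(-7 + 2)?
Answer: -60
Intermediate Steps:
(2*6)*(-7 + 2) = 12*(-5) = -60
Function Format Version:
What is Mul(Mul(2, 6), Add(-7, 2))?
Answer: -60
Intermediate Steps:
Mul(Mul(2, 6), Add(-7, 2)) = Mul(12, -5) = -60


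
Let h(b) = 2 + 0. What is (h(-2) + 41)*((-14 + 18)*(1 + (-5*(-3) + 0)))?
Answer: 2752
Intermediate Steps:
h(b) = 2
(h(-2) + 41)*((-14 + 18)*(1 + (-5*(-3) + 0))) = (2 + 41)*((-14 + 18)*(1 + (-5*(-3) + 0))) = 43*(4*(1 + (15 + 0))) = 43*(4*(1 + 15)) = 43*(4*16) = 43*64 = 2752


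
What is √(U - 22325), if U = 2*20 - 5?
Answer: I*√22290 ≈ 149.3*I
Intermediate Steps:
U = 35 (U = 40 - 5 = 35)
√(U - 22325) = √(35 - 22325) = √(-22290) = I*√22290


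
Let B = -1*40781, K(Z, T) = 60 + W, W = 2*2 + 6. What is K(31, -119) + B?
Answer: -40711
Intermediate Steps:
W = 10 (W = 4 + 6 = 10)
K(Z, T) = 70 (K(Z, T) = 60 + 10 = 70)
B = -40781
K(31, -119) + B = 70 - 40781 = -40711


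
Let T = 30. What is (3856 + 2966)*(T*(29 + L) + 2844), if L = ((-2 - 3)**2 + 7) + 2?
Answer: 32295348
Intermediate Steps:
L = 34 (L = ((-5)**2 + 7) + 2 = (25 + 7) + 2 = 32 + 2 = 34)
(3856 + 2966)*(T*(29 + L) + 2844) = (3856 + 2966)*(30*(29 + 34) + 2844) = 6822*(30*63 + 2844) = 6822*(1890 + 2844) = 6822*4734 = 32295348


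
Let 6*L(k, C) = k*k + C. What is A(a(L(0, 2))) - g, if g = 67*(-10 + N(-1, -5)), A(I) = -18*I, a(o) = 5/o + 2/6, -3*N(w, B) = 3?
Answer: 461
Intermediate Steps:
L(k, C) = C/6 + k**2/6 (L(k, C) = (k*k + C)/6 = (k**2 + C)/6 = (C + k**2)/6 = C/6 + k**2/6)
N(w, B) = -1 (N(w, B) = -1/3*3 = -1)
a(o) = 1/3 + 5/o (a(o) = 5/o + 2*(1/6) = 5/o + 1/3 = 1/3 + 5/o)
g = -737 (g = 67*(-10 - 1) = 67*(-11) = -737)
A(a(L(0, 2))) - g = -6*(15 + ((1/6)*2 + (1/6)*0**2))/((1/6)*2 + (1/6)*0**2) - 1*(-737) = -6*(15 + (1/3 + (1/6)*0))/(1/3 + (1/6)*0) + 737 = -6*(15 + (1/3 + 0))/(1/3 + 0) + 737 = -6*(15 + 1/3)/1/3 + 737 = -6*3*46/3 + 737 = -18*46/3 + 737 = -276 + 737 = 461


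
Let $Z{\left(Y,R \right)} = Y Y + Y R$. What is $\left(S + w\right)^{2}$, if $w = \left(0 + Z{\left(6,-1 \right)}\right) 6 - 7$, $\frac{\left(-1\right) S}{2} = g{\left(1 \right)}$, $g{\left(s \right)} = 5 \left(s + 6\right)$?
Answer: $10609$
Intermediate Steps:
$Z{\left(Y,R \right)} = Y^{2} + R Y$
$g{\left(s \right)} = 30 + 5 s$ ($g{\left(s \right)} = 5 \left(6 + s\right) = 30 + 5 s$)
$S = -70$ ($S = - 2 \left(30 + 5 \cdot 1\right) = - 2 \left(30 + 5\right) = \left(-2\right) 35 = -70$)
$w = 173$ ($w = \left(0 + 6 \left(-1 + 6\right)\right) 6 - 7 = \left(0 + 6 \cdot 5\right) 6 - 7 = \left(0 + 30\right) 6 - 7 = 30 \cdot 6 - 7 = 180 - 7 = 173$)
$\left(S + w\right)^{2} = \left(-70 + 173\right)^{2} = 103^{2} = 10609$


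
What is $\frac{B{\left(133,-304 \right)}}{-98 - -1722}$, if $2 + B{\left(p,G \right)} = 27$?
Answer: $\frac{25}{1624} \approx 0.015394$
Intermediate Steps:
$B{\left(p,G \right)} = 25$ ($B{\left(p,G \right)} = -2 + 27 = 25$)
$\frac{B{\left(133,-304 \right)}}{-98 - -1722} = \frac{25}{-98 - -1722} = \frac{25}{-98 + 1722} = \frac{25}{1624}$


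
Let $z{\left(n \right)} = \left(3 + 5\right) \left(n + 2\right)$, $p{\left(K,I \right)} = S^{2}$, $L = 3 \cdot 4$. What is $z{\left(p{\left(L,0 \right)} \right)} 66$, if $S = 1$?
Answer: $1584$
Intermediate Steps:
$L = 12$
$p{\left(K,I \right)} = 1$ ($p{\left(K,I \right)} = 1^{2} = 1$)
$z{\left(n \right)} = 16 + 8 n$ ($z{\left(n \right)} = 8 \left(2 + n\right) = 16 + 8 n$)
$z{\left(p{\left(L,0 \right)} \right)} 66 = \left(16 + 8 \cdot 1\right) 66 = \left(16 + 8\right) 66 = 24 \cdot 66 = 1584$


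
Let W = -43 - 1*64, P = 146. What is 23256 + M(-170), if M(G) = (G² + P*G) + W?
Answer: 27229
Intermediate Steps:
W = -107 (W = -43 - 64 = -107)
M(G) = -107 + G² + 146*G (M(G) = (G² + 146*G) - 107 = -107 + G² + 146*G)
23256 + M(-170) = 23256 + (-107 + (-170)² + 146*(-170)) = 23256 + (-107 + 28900 - 24820) = 23256 + 3973 = 27229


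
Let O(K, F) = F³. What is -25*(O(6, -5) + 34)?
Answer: 2275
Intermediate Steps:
-25*(O(6, -5) + 34) = -25*((-5)³ + 34) = -25*(-125 + 34) = -25*(-91) = 2275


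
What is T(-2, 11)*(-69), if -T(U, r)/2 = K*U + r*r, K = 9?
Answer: 14214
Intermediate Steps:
T(U, r) = -18*U - 2*r**2 (T(U, r) = -2*(9*U + r*r) = -2*(9*U + r**2) = -2*(r**2 + 9*U) = -18*U - 2*r**2)
T(-2, 11)*(-69) = (-18*(-2) - 2*11**2)*(-69) = (36 - 2*121)*(-69) = (36 - 242)*(-69) = -206*(-69) = 14214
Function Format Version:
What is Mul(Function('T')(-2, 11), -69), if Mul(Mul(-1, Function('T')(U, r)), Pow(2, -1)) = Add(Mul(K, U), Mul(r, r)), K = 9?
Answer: 14214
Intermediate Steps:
Function('T')(U, r) = Add(Mul(-18, U), Mul(-2, Pow(r, 2))) (Function('T')(U, r) = Mul(-2, Add(Mul(9, U), Mul(r, r))) = Mul(-2, Add(Mul(9, U), Pow(r, 2))) = Mul(-2, Add(Pow(r, 2), Mul(9, U))) = Add(Mul(-18, U), Mul(-2, Pow(r, 2))))
Mul(Function('T')(-2, 11), -69) = Mul(Add(Mul(-18, -2), Mul(-2, Pow(11, 2))), -69) = Mul(Add(36, Mul(-2, 121)), -69) = Mul(Add(36, -242), -69) = Mul(-206, -69) = 14214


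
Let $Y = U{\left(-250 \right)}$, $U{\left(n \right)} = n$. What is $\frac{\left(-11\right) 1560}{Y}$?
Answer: $\frac{1716}{25} \approx 68.64$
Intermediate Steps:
$Y = -250$
$\frac{\left(-11\right) 1560}{Y} = \frac{\left(-11\right) 1560}{-250} = \left(-17160\right) \left(- \frac{1}{250}\right) = \frac{1716}{25}$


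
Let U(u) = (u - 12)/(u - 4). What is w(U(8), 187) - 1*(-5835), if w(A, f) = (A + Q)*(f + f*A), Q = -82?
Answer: 5835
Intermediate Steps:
U(u) = (-12 + u)/(-4 + u)
w(A, f) = (-82 + A)*(f + A*f) (w(A, f) = (A - 82)*(f + f*A) = (-82 + A)*(f + A*f))
w(U(8), 187) - 1*(-5835) = 187*(-82 + ((-12 + 8)/(-4 + 8))**2 - 81*(-12 + 8)/(-4 + 8)) - 1*(-5835) = 187*(-82 + (-4/4)**2 - 81*(-4)/4) + 5835 = 187*(-82 + ((1/4)*(-4))**2 - 81*(-4)/4) + 5835 = 187*(-82 + (-1)**2 - 81*(-1)) + 5835 = 187*(-82 + 1 + 81) + 5835 = 187*0 + 5835 = 0 + 5835 = 5835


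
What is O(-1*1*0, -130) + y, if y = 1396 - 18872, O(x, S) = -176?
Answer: -17652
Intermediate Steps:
y = -17476
O(-1*1*0, -130) + y = -176 - 17476 = -17652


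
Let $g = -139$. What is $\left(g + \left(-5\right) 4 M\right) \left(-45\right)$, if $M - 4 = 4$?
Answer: $13455$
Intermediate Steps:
$M = 8$ ($M = 4 + 4 = 8$)
$\left(g + \left(-5\right) 4 M\right) \left(-45\right) = \left(-139 + \left(-5\right) 4 \cdot 8\right) \left(-45\right) = \left(-139 - 160\right) \left(-45\right) = \left(-299\right) \left(-45\right) = 13455$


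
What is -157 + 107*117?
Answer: 12362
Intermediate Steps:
-157 + 107*117 = -157 + 12519 = 12362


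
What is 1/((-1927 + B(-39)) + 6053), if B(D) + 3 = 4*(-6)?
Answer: 1/4099 ≈ 0.00024396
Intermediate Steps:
B(D) = -27 (B(D) = -3 + 4*(-6) = -3 - 24 = -27)
1/((-1927 + B(-39)) + 6053) = 1/((-1927 - 27) + 6053) = 1/(-1954 + 6053) = 1/4099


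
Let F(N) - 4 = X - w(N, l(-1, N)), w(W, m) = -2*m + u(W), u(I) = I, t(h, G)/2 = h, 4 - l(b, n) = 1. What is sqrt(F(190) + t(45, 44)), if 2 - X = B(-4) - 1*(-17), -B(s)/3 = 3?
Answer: 4*I*sqrt(6) ≈ 9.798*I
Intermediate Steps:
l(b, n) = 3 (l(b, n) = 4 - 1*1 = 4 - 1 = 3)
B(s) = -9 (B(s) = -3*3 = -9)
t(h, G) = 2*h
w(W, m) = W - 2*m (w(W, m) = -2*m + W = W - 2*m)
X = -6 (X = 2 - (-9 - 1*(-17)) = 2 - (-9 + 17) = 2 - 1*8 = 2 - 8 = -6)
F(N) = 4 - N (F(N) = 4 + (-6 - (N - 2*3)) = 4 + (-6 - (N - 6)) = 4 + (-6 - (-6 + N)) = 4 + (-6 + (6 - N)) = 4 - N)
sqrt(F(190) + t(45, 44)) = sqrt((4 - 1*190) + 2*45) = sqrt((4 - 190) + 90) = sqrt(-186 + 90) = sqrt(-96) = 4*I*sqrt(6)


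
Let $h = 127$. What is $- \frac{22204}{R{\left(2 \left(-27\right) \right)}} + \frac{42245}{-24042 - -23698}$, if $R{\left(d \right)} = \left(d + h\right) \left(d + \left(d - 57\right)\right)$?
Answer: $- \frac{501202849}{4143480} \approx -120.96$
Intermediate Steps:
$R{\left(d \right)} = \left(-57 + 2 d\right) \left(127 + d\right)$ ($R{\left(d \right)} = \left(d + 127\right) \left(d + \left(d - 57\right)\right) = \left(127 + d\right) \left(d + \left(d - 57\right)\right) = \left(127 + d\right) \left(d + \left(-57 + d\right)\right) = \left(127 + d\right) \left(-57 + 2 d\right) = \left(-57 + 2 d\right) \left(127 + d\right)$)
$- \frac{22204}{R{\left(2 \left(-27\right) \right)}} + \frac{42245}{-24042 - -23698} = - \frac{22204}{-7239 + 2 \left(2 \left(-27\right)\right)^{2} + 197 \cdot 2 \left(-27\right)} + \frac{42245}{-24042 - -23698} = - \frac{22204}{-7239 + 2 \left(-54\right)^{2} + 197 \left(-54\right)} + \frac{42245}{-24042 + 23698} = - \frac{22204}{-7239 + 2 \cdot 2916 - 10638} + \frac{42245}{-344} = - \frac{22204}{-7239 + 5832 - 10638} + 42245 \left(- \frac{1}{344}\right) = - \frac{22204}{-12045} - \frac{42245}{344} = \left(-22204\right) \left(- \frac{1}{12045}\right) - \frac{42245}{344} = \frac{22204}{12045} - \frac{42245}{344} = - \frac{501202849}{4143480}$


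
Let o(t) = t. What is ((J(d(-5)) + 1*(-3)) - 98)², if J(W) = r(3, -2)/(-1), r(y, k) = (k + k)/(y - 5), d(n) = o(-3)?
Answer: 10609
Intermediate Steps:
d(n) = -3
r(y, k) = 2*k/(-5 + y) (r(y, k) = (2*k)/(-5 + y) = 2*k/(-5 + y))
J(W) = -2 (J(W) = (2*(-2)/(-5 + 3))/(-1) = (2*(-2)/(-2))*(-1) = (2*(-2)*(-½))*(-1) = 2*(-1) = -2)
((J(d(-5)) + 1*(-3)) - 98)² = ((-2 + 1*(-3)) - 98)² = ((-2 - 3) - 98)² = (-5 - 98)² = (-103)² = 10609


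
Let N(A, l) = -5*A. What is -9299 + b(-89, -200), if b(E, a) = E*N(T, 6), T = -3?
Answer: -10634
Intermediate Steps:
b(E, a) = 15*E (b(E, a) = E*(-5*(-3)) = E*15 = 15*E)
-9299 + b(-89, -200) = -9299 + 15*(-89) = -9299 - 1335 = -10634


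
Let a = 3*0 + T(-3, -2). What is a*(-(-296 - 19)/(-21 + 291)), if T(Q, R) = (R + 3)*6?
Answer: 7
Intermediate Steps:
T(Q, R) = 18 + 6*R (T(Q, R) = (3 + R)*6 = 18 + 6*R)
a = 6 (a = 3*0 + (18 + 6*(-2)) = 0 + (18 - 12) = 0 + 6 = 6)
a*(-(-296 - 19)/(-21 + 291)) = 6*(-(-296 - 19)/(-21 + 291)) = 6*(-(-315)/270) = 6*(-1*(-7/6)) = 6*(7/6) = 7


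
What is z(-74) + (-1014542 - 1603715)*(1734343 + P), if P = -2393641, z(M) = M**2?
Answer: 1726211609062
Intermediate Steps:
z(-74) + (-1014542 - 1603715)*(1734343 + P) = (-74)**2 + (-1014542 - 1603715)*(1734343 - 2393641) = 5476 - 2618257*(-659298) = 5476 + 1726211603586 = 1726211609062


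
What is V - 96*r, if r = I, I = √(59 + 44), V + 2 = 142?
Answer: 140 - 96*√103 ≈ -834.29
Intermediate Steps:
V = 140 (V = -2 + 142 = 140)
I = √103 ≈ 10.149
r = √103 ≈ 10.149
V - 96*r = 140 - 96*√103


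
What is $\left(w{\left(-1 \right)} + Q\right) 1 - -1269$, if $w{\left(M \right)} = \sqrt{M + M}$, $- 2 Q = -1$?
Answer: $\frac{2539}{2} + i \sqrt{2} \approx 1269.5 + 1.4142 i$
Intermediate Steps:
$Q = \frac{1}{2}$ ($Q = \left(- \frac{1}{2}\right) \left(-1\right) = \frac{1}{2} \approx 0.5$)
$w{\left(M \right)} = \sqrt{2} \sqrt{M}$ ($w{\left(M \right)} = \sqrt{2 M} = \sqrt{2} \sqrt{M}$)
$\left(w{\left(-1 \right)} + Q\right) 1 - -1269 = \left(\sqrt{2} \sqrt{-1} + \frac{1}{2}\right) 1 - -1269 = \left(\sqrt{2} i + \frac{1}{2}\right) 1 + 1269 = \left(i \sqrt{2} + \frac{1}{2}\right) 1 + 1269 = \left(\frac{1}{2} + i \sqrt{2}\right) 1 + 1269 = \left(\frac{1}{2} + i \sqrt{2}\right) + 1269 = \frac{2539}{2} + i \sqrt{2}$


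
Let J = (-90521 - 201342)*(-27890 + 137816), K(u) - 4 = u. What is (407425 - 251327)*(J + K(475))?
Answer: -5008143905306582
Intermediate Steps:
K(u) = 4 + u
J = -32083332138 (J = -291863*109926 = -32083332138)
(407425 - 251327)*(J + K(475)) = (407425 - 251327)*(-32083332138 + (4 + 475)) = 156098*(-32083332138 + 479) = 156098*(-32083331659) = -5008143905306582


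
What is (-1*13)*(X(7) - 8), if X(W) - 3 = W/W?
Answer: 52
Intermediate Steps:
X(W) = 4 (X(W) = 3 + W/W = 3 + 1 = 4)
(-1*13)*(X(7) - 8) = (-1*13)*(4 - 8) = -13*(-4) = 52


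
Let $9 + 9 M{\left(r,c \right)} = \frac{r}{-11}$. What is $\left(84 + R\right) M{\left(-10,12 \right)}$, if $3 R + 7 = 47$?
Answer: $- \frac{25988}{297} \approx -87.502$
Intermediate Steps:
$R = \frac{40}{3}$ ($R = - \frac{7}{3} + \frac{1}{3} \cdot 47 = - \frac{7}{3} + \frac{47}{3} = \frac{40}{3} \approx 13.333$)
$M{\left(r,c \right)} = -1 - \frac{r}{99}$ ($M{\left(r,c \right)} = -1 + \frac{r \frac{1}{-11}}{9} = -1 + \frac{r \left(- \frac{1}{11}\right)}{9} = -1 + \frac{\left(- \frac{1}{11}\right) r}{9} = -1 - \frac{r}{99}$)
$\left(84 + R\right) M{\left(-10,12 \right)} = \left(84 + \frac{40}{3}\right) \left(-1 - - \frac{10}{99}\right) = \frac{292 \left(-1 + \frac{10}{99}\right)}{3} = \frac{292}{3} \left(- \frac{89}{99}\right) = - \frac{25988}{297}$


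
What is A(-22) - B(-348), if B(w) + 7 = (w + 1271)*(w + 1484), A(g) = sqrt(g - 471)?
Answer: -1048521 + I*sqrt(493) ≈ -1.0485e+6 + 22.204*I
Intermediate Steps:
A(g) = sqrt(-471 + g)
B(w) = -7 + (1271 + w)*(1484 + w) (B(w) = -7 + (w + 1271)*(w + 1484) = -7 + (1271 + w)*(1484 + w))
A(-22) - B(-348) = sqrt(-471 - 22) - (1886157 + (-348)**2 + 2755*(-348)) = sqrt(-493) - (1886157 + 121104 - 958740) = I*sqrt(493) - 1*1048521 = I*sqrt(493) - 1048521 = -1048521 + I*sqrt(493)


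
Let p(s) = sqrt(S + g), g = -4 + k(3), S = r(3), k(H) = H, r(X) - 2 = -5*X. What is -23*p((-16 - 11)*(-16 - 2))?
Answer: -23*I*sqrt(14) ≈ -86.058*I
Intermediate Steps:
r(X) = 2 - 5*X
S = -13 (S = 2 - 5*3 = 2 - 15 = -13)
g = -1 (g = -4 + 3 = -1)
p(s) = I*sqrt(14) (p(s) = sqrt(-13 - 1) = sqrt(-14) = I*sqrt(14))
-23*p((-16 - 11)*(-16 - 2)) = -23*I*sqrt(14)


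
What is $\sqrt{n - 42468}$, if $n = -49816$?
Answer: $2 i \sqrt{23071} \approx 303.78 i$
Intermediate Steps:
$\sqrt{n - 42468} = \sqrt{-49816 - 42468} = \sqrt{-92284} = 2 i \sqrt{23071}$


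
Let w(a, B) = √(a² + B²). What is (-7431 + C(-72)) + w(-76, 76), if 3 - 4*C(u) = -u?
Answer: -29793/4 + 76*√2 ≈ -7340.8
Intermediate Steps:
C(u) = ¾ + u/4 (C(u) = ¾ - (-1)*u/4 = ¾ + u/4)
w(a, B) = √(B² + a²)
(-7431 + C(-72)) + w(-76, 76) = (-7431 + (¾ + (¼)*(-72))) + √(76² + (-76)²) = (-7431 + (¾ - 18)) + √(5776 + 5776) = (-7431 - 69/4) + √11552 = -29793/4 + 76*√2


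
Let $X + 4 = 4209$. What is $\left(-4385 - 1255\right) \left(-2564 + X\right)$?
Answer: $-9255240$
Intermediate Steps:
$X = 4205$ ($X = -4 + 4209 = 4205$)
$\left(-4385 - 1255\right) \left(-2564 + X\right) = \left(-4385 - 1255\right) \left(-2564 + 4205\right) = \left(-5640\right) 1641 = -9255240$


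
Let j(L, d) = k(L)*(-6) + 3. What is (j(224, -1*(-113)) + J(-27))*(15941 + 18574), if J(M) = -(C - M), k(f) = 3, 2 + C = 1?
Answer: -1415115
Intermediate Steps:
C = -1 (C = -2 + 1 = -1)
j(L, d) = -15 (j(L, d) = 3*(-6) + 3 = -18 + 3 = -15)
J(M) = 1 + M (J(M) = -(-1 - M) = 1 + M)
(j(224, -1*(-113)) + J(-27))*(15941 + 18574) = (-15 + (1 - 27))*(15941 + 18574) = (-15 - 26)*34515 = -41*34515 = -1415115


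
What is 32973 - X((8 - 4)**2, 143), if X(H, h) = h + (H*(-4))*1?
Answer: 32894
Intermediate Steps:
X(H, h) = h - 4*H (X(H, h) = h - 4*H*1 = h - 4*H)
32973 - X((8 - 4)**2, 143) = 32973 - (143 - 4*(8 - 4)**2) = 32973 - (143 - 4*4**2) = 32973 - (143 - 4*16) = 32973 - (143 - 64) = 32973 - 1*79 = 32973 - 79 = 32894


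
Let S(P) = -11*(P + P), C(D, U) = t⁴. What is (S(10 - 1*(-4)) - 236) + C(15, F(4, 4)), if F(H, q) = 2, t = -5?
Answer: 81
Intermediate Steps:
C(D, U) = 625 (C(D, U) = (-5)⁴ = 625)
S(P) = -22*P
(S(10 - 1*(-4)) - 236) + C(15, F(4, 4)) = (-22*(10 - 1*(-4)) - 236) + 625 = (-22*(10 + 4) - 236) + 625 = (-22*14 - 236) + 625 = (-308 - 236) + 625 = -544 + 625 = 81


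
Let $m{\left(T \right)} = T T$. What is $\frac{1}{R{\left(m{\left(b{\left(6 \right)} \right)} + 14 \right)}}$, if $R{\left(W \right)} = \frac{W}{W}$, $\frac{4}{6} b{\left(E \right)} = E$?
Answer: $1$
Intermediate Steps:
$b{\left(E \right)} = \frac{3 E}{2}$
$m{\left(T \right)} = T^{2}$
$R{\left(W \right)} = 1$
$\frac{1}{R{\left(m{\left(b{\left(6 \right)} \right)} + 14 \right)}} = 1^{-1} = 1$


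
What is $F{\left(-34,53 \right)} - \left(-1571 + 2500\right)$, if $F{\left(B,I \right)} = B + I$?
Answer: $-910$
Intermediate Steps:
$F{\left(-34,53 \right)} - \left(-1571 + 2500\right) = \left(-34 + 53\right) - \left(-1571 + 2500\right) = 19 - 929 = -910$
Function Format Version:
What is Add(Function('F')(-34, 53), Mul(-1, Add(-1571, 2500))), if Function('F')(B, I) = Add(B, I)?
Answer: -910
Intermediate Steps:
Add(Function('F')(-34, 53), Mul(-1, Add(-1571, 2500))) = Add(Add(-34, 53), Mul(-1, Add(-1571, 2500))) = Add(19, Mul(-1, 929)) = Add(19, -929) = -910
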